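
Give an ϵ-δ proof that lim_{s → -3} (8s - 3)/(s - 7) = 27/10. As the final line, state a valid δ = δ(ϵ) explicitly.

δ = min(5, (50/53)ϵ)

Fix ϵ > 0. We want δ > 0 with 0 < |s + 3| < δ ⇒ |(8s - 3)/(s - 7) − (27/10)| < ϵ.
Combining over a common denominator, (8s - 3)/(s - 7) − (27/10) = [(8s - 3)·(-10) − (-27)·(s - 7)] / [(-10)·(s - 7)] = -53(s + 3) / ((-10)(s - 7)).
So |(8s - 3)/(s - 7) − (27/10)| = 53|s + 3| / (10·|s − 7|).
Restrict δ ≤ 5. Then |s + 3| < 5 gives |s − 7| = |(s + 3) + (-10)| ≥ 10 − 5 = 5.
Hence |(8s - 3)/(s - 7) − (27/10)| < 53|s + 3|/(10·5) = (53/50)|s + 3|, which is < ϵ once |s + 3| < (50/53)ϵ.
Take δ = min(5, (50/53)ϵ). Then 0 < |s + 3| < δ forces both bounds, so |(8s - 3)/(s - 7) − (27/10)| < ϵ.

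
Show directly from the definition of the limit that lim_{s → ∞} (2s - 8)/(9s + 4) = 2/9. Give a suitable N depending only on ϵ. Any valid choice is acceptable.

Let ϵ > 0. We seek N > 0 such that s > N implies |(2s - 8)/(9s + 4) − (2/9)| < ϵ.
(2s - 8)/(9s + 4) − (2/9) = (9(2s - 8) − 2(9s + 4)) / (9(9s + 4)) = -80/(9(9s + 4)).
For s > 0 we have 9s + 4 > 9s, so |(2s - 8)/(9s + 4) − (2/9)| = 80/(9(9s + 4)) < 80/(9·9s) = (80/81)/s.
Thus |(2s - 8)/(9s + 4) − (2/9)| < ϵ whenever s > (80/81)/ϵ.
Take N = (80/81)/ϵ. If s > N then |(2s - 8)/(9s + 4) − (2/9)| < (80/81)/s < ϵ.

N = (80/81)/ϵ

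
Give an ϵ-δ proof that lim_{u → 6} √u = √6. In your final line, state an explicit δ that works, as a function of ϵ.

δ = min(6, √6·ϵ)

Fix ϵ > 0. We want δ > 0 such that 0 < |u − 6| < δ implies |√u − √6| < ϵ.
Rationalise: √u − √6 = (u − 6)/(√u + √6), so |√u − √6| = |u − 6|/(√u + √6).
Restrict δ ≤ 6 so that |u − 6| < 6 forces u > 0, and then √u + √6 > √6.
Hence |√u − √6| < |u − 6|/√6, which is < ϵ once |u − 6| < √6·ϵ.
Take δ = min(6, √6·ϵ). If 0 < |u − 6| < δ then u > 0 and |√u − √6| < |u − 6|/√6 < ϵ.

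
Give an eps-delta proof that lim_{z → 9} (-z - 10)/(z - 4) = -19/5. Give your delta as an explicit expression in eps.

delta = min(5/2, (25/28)eps)

Let eps > 0. We want delta > 0 with 0 < |z − 9| < delta ⇒ |(-z - 10)/(z - 4) + 19/5| < eps.
Combining over a common denominator, (-z - 10)/(z - 4) + 19/5 = [(-z - 10)·5 − (-19)·(z - 4)] / [5·(z - 4)] = 14(z − 9) / (5(z - 4)).
So |(-z - 10)/(z - 4) + 19/5| = 14|z − 9| / (5·|z − 4|).
Restrict delta ≤ 5/2. Then |z − 9| < 5/2 gives |z − 4| = |(z − 9) + 5| ≥ 5 − 5/2 = 5/2.
Hence |(-z - 10)/(z - 4) + 19/5| < 14|z − 9|/(5·(5/2)) = (28/25)|z − 9|, which is < eps once |z − 9| < (25/28)eps.
Take delta = min(5/2, (25/28)eps). Then 0 < |z − 9| < delta forces both bounds, so |(-z - 10)/(z - 4) + 19/5| < eps.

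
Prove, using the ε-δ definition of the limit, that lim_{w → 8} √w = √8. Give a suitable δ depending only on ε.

δ = min(8, √8·ε)

Let ε > 0 be given. We want δ > 0 such that 0 < |w − 8| < δ implies |√w − √8| < ε.
Rationalise: √w − √8 = (w − 8)/(√w + √8), so |√w − √8| = |w − 8|/(√w + √8).
Restrict δ ≤ 8 so that |w − 8| < 8 forces w > 0, and then √w + √8 > √8.
Hence |√w − √8| < |w − 8|/√8, which is < ε once |w − 8| < √8·ε.
Take δ = min(8, √8·ε). If 0 < |w − 8| < δ then w > 0 and |√w − √8| < |w − 8|/√8 < ε.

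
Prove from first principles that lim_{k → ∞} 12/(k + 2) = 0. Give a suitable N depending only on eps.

Fix eps > 0. For k ≥ 1, |12/(k + 2) − 0| = 12/(k + 2) ≤ 12/k.
We need 12/k < eps, i.e. k > 12/eps.
Take N = 12/eps. If k > N then |12/(k + 2)| ≤ 12/k < eps.

N = 12/eps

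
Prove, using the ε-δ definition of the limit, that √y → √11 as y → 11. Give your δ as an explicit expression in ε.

Suppose ε > 0. We want δ > 0 such that 0 < |y − 11| < δ implies |√y − √11| < ε.
Multiplying by the conjugate, |√y − √11| = |y − 11|/(√y + √11).
Restrict δ ≤ 11 so that |y − 11| < 11 forces y > 0, and then √y + √11 > √11.
Hence |√y − √11| < |y − 11|/√11, which is < ε once |y − 11| < √11·ε.
Take δ = min(11, √11·ε). If 0 < |y − 11| < δ then y > 0 and |√y − √11| < |y − 11|/√11 < ε.

δ = min(11, √11·ε)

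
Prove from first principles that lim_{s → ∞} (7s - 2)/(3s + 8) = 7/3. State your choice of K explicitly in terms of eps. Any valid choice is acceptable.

K = (62/9)/eps

Let eps > 0 be given. We seek K > 0 such that s > K implies |(7s - 2)/(3s + 8) − (7/3)| < eps.
(7s - 2)/(3s + 8) − (7/3) = (3(7s - 2) − 7(3s + 8)) / (3(3s + 8)) = -62/(3(3s + 8)).
For s > 0 we have 3s + 8 > 3s, so |(7s - 2)/(3s + 8) − (7/3)| = 62/(3(3s + 8)) < 62/(3·3s) = (62/9)/s.
Thus |(7s - 2)/(3s + 8) − (7/3)| < eps whenever s > (62/9)/eps.
Take K = (62/9)/eps. If s > K then |(7s - 2)/(3s + 8) − (7/3)| < (62/9)/s < eps.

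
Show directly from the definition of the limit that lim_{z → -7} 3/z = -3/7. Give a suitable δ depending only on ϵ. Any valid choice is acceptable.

δ = min(7/2, (49/6)ϵ)

Let ϵ > 0. We seek δ > 0 such that 0 < |z + 7| < δ implies |3/z + 3/7| < ϵ.
|3/z + 3/7| = 3·|-7 − z|/(7·|z|) = 3|z + 7|/(7|z|).
Restrict δ ≤ 7/2. Then |z + 7| < 7/2 gives |z| > 7/2, so 7|z| > 49/2.
Then |3/z + 3/7| < 3|z + 7|/(49/2), which is < ϵ when |z + 7| < (49/6)ϵ.
Take δ = min(7/2, (49/6)ϵ). Then 0 < |z + 7| < δ gives both |z + 7| < 7/2 and |z + 7| < (49/6)ϵ, so |3/z + 3/7| < ϵ.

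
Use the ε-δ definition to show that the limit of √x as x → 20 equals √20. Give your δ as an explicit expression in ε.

δ = min(20, √20·ε)

Suppose ε > 0. We want δ > 0 such that 0 < |x − 20| < δ implies |√x − √20| < ε.
Multiplying by the conjugate, |√x − √20| = |x − 20|/(√x + √20).
Restrict δ ≤ 20 so that |x − 20| < 20 forces x > 0, and then √x + √20 > √20.
Hence |√x − √20| < |x − 20|/√20, which is < ε once |x − 20| < √20·ε.
Take δ = min(20, √20·ε). If 0 < |x − 20| < δ then x > 0 and |√x − √20| < |x − 20|/√20 < ε.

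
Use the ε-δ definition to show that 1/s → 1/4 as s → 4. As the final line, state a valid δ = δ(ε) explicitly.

Let ε > 0 be given. We seek δ > 0 such that 0 < |s − 4| < δ implies |1/s − (1/4)| < ε.
|1/s − (1/4)| = |4 − s|/(4·|s|) = |s − 4|/(4|s|).
Restrict δ ≤ 2. Then |s − 4| < 2 gives |s| > 2, so 4|s| > 8.
Then |1/s − (1/4)| < |s − 4|/8, which is < ε when |s − 4| < 8ε.
Take δ = min(2, 8ε). Then 0 < |s − 4| < δ gives both |s − 4| < 2 and |s − 4| < 8ε, so |1/s − (1/4)| < ε.

δ = min(2, 8ε)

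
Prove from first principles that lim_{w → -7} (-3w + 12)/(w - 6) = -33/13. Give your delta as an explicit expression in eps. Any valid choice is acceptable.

delta = min(13/2, (169/12)eps)

Let eps > 0. We want delta > 0 with 0 < |w + 7| < delta ⇒ |(-3w + 12)/(w - 6) + 33/13| < eps.
Combining over a common denominator, (-3w + 12)/(w - 6) + 33/13 = [(-3w + 12)·(-13) − 33·(w - 6)] / [(-13)·(w - 6)] = 6(w + 7) / ((-13)(w - 6)).
So |(-3w + 12)/(w - 6) + 33/13| = 6|w + 7| / (13·|w − 6|).
Require delta ≤ 13/2, so |w − 6| ≥ |-13| − |w + 7| > 13 − 13/2 = 13/2.
Hence |(-3w + 12)/(w - 6) + 33/13| < 6|w + 7|/(13·(13/2)) = (12/169)|w + 7|, which is < eps once |w + 7| < (169/12)eps.
Take delta = min(13/2, (169/12)eps). Then 0 < |w + 7| < delta forces both bounds, so |(-3w + 12)/(w - 6) + 33/13| < eps.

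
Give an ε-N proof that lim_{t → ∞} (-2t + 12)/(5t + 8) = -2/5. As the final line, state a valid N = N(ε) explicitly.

N = (76/25)/ε

Let ε > 0. We seek N > 0 such that t > N implies |(-2t + 12)/(5t + 8) + 2/5| < ε.
(-2t + 12)/(5t + 8) + 2/5 = (5(-2t + 12) − (-2)(5t + 8)) / (5(5t + 8)) = 76/(5(5t + 8)).
For t > 0 we have 5t + 8 > 5t, so |(-2t + 12)/(5t + 8) + 2/5| = 76/(5(5t + 8)) < 76/(5·5t) = (76/25)/t.
Thus |(-2t + 12)/(5t + 8) + 2/5| < ε whenever t > (76/25)/ε.
Take N = (76/25)/ε. If t > N then |(-2t + 12)/(5t + 8) + 2/5| < (76/25)/t < ε.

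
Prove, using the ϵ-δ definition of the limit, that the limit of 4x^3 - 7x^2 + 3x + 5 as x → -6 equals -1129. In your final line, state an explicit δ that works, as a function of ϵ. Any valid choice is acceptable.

Fix ϵ > 0. We want δ > 0 such that 0 < |x + 6| < δ implies |(4x^3 - 7x^2 + 3x + 5) + 1129| < ϵ.
(4x^3 - 7x^2 + 3x + 5) + 1129 = 4x^3 - 7x^2 + 3x + 1134 = (x + 6)(4x^2 - 31x + 189).
So |(4x^3 - 7x^2 + 3x + 5) + 1129| = |x + 6|·|4x^2 - 31x + 189|.
Require δ ≤ 1. Then |x + 6| < 1 gives |x| < 7, and by the triangle inequality |4x^2 - 31x + 189| ≤ 4·7^2 + 31·7 + 189 = 602.
Hence |(4x^3 - 7x^2 + 3x + 5) + 1129| ≤ 602|x + 6| < ϵ provided |x + 6| < ϵ/602.
Take δ = min(1, ϵ/602). Then 0 < |x + 6| < δ gives both |x + 6| < 1 and |x + 6| < ϵ/602, so |(4x^3 - 7x^2 + 3x + 5) + 1129| < ϵ.

δ = min(1, ϵ/602)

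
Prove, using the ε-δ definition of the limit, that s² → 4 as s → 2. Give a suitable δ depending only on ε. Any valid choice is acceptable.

δ = min(2, ε/6)

Suppose ε > 0. We seek δ > 0 with 0 < |s − 2| < δ ⇒ |s² − 4| < ε.
Factor: s² − 4 = (s − 2)(s + 2), so |s² − 4| = |s − 2|·|s + 2|.
Restrict δ ≤ 2. Then |s − 2| < 2 gives |s| < 4, so by the triangle inequality |s + 2| ≤ 4 + 2 = 6.
Hence |s² − 4| ≤ 6|s − 2|, which is < ε once |s − 2| < ε/6.
Take δ = min(2, ε/6). If 0 < |s − 2| < δ then both bounds hold and |s² − 4| ≤ 6|s − 2| < 6·(ε/6) = ε.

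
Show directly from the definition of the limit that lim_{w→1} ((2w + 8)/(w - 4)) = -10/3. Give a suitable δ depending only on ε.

Suppose ε > 0. We want δ > 0 with 0 < |w − 1| < δ ⇒ |(2w + 8)/(w - 4) + 10/3| < ε.
Combining over a common denominator, (2w + 8)/(w - 4) + 10/3 = [(2w + 8)·(-3) − 10·(w - 4)] / [(-3)·(w - 4)] = -16(w − 1) / ((-3)(w - 4)).
So |(2w + 8)/(w - 4) + 10/3| = 16|w − 1| / (3·|w − 4|).
Restrict δ ≤ 3/2. Then |w − 1| < 3/2 gives |w − 4| = |(w − 1) + (-3)| ≥ 3 − 3/2 = 3/2.
Hence |(2w + 8)/(w - 4) + 10/3| < 16|w − 1|/(3·(3/2)) = (32/9)|w − 1|, which is < ε once |w − 1| < (9/32)ε.
Take δ = min(3/2, (9/32)ε). Then 0 < |w − 1| < δ forces both bounds, so |(2w + 8)/(w - 4) + 10/3| < ε.

δ = min(3/2, (9/32)ε)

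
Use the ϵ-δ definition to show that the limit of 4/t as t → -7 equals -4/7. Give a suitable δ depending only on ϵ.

Suppose ϵ > 0. We seek δ > 0 such that 0 < |t + 7| < δ implies |4/t + 4/7| < ϵ.
|4/t + 4/7| = 4·|-7 − t|/(7·|t|) = 4|t + 7|/(7|t|).
Require δ ≤ 7/2 so that |t| > 7 − 7/2 = 7/2, hence 7|t| > 49/2.
Then |4/t + 4/7| < 4|t + 7|/(49/2), which is < ϵ when |t + 7| < (49/8)ϵ.
Take δ = min(7/2, (49/8)ϵ). Then 0 < |t + 7| < δ gives both |t + 7| < 7/2 and |t + 7| < (49/8)ϵ, so |4/t + 4/7| < ϵ.

δ = min(7/2, (49/8)ϵ)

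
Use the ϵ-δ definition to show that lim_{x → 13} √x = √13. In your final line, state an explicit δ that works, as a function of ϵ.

Suppose ϵ > 0. We want δ > 0 such that 0 < |x − 13| < δ implies |√x − √13| < ϵ.
Rationalise: √x − √13 = (x − 13)/(√x + √13), so |√x − √13| = |x − 13|/(√x + √13).
Restrict δ ≤ 13 so that |x − 13| < 13 forces x > 0, and then √x + √13 > √13.
Hence |√x − √13| < |x − 13|/√13, which is < ϵ once |x − 13| < √13·ϵ.
Take δ = min(13, √13·ϵ). If 0 < |x − 13| < δ then x > 0 and |√x − √13| < |x − 13|/√13 < ϵ.

δ = min(13, √13·ϵ)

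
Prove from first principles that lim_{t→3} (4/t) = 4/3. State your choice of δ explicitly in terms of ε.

Let ε > 0 be given. We seek δ > 0 such that 0 < |t − 3| < δ implies |4/t − (4/3)| < ε.
|4/t − (4/3)| = 4·|3 − t|/(3·|t|) = 4|t − 3|/(3|t|).
Restrict δ ≤ 3/2. Then |t − 3| < 3/2 gives |t| > 3/2, so 3|t| > 9/2.
Then |4/t − (4/3)| < 4|t − 3|/(9/2), which is < ε when |t − 3| < (9/8)ε.
Take δ = min(3/2, (9/8)ε). Then 0 < |t − 3| < δ gives both |t − 3| < 3/2 and |t − 3| < (9/8)ε, so |4/t − (4/3)| < ε.

δ = min(3/2, (9/8)ε)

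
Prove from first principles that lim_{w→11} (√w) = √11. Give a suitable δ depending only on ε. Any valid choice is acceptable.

Let ε > 0 be given. We want δ > 0 such that 0 < |w − 11| < δ implies |√w − √11| < ε.
Rationalise: √w − √11 = (w − 11)/(√w + √11), so |√w − √11| = |w − 11|/(√w + √11).
Restrict δ ≤ 11 so that |w − 11| < 11 forces w > 0, and then √w + √11 > √11.
Hence |√w − √11| < |w − 11|/√11, which is < ε once |w − 11| < √11·ε.
Take δ = min(11, √11·ε). If 0 < |w − 11| < δ then w > 0 and |√w − √11| < |w − 11|/√11 < ε.

δ = min(11, √11·ε)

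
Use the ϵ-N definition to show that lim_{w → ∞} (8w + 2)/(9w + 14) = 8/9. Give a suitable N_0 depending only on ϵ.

N_0 = (94/81)/ϵ

Let ϵ > 0 be given. We seek N_0 > 0 such that w > N_0 implies |(8w + 2)/(9w + 14) − (8/9)| < ϵ.
(8w + 2)/(9w + 14) − (8/9) = (9(8w + 2) − 8(9w + 14)) / (9(9w + 14)) = -94/(9(9w + 14)).
For w > 0 we have 9w + 14 > 9w, so |(8w + 2)/(9w + 14) − (8/9)| = 94/(9(9w + 14)) < 94/(9·9w) = (94/81)/w.
Thus |(8w + 2)/(9w + 14) − (8/9)| < ϵ whenever w > (94/81)/ϵ.
Take N_0 = (94/81)/ϵ. If w > N_0 then |(8w + 2)/(9w + 14) − (8/9)| < (94/81)/w < ϵ.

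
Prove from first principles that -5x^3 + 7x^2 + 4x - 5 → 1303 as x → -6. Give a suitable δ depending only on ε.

δ = min(1, ε/722)

Fix ε > 0. We want δ > 0 such that 0 < |x + 6| < δ implies |(-5x^3 + 7x^2 + 4x - 5) − 1303| < ε.
(-5x^3 + 7x^2 + 4x - 5) − 1303 = -5x^3 + 7x^2 + 4x - 1308 = (x + 6)(-5x^2 + 37x - 218).
So |(-5x^3 + 7x^2 + 4x - 5) − 1303| = |x + 6|·|-5x^2 + 37x - 218|.
Assume first that |x + 6| < 1, so |x| < 7. Then |-5x^2 + 37x - 218| ≤ 5·7^2 + 37·7 + 218 = 722.
Hence |(-5x^3 + 7x^2 + 4x - 5) − 1303| ≤ 722|x + 6| < ε provided |x + 6| < ε/722.
Choosing δ = min(1, ε/722) ensures both conditions, hence |(-5x^3 + 7x^2 + 4x - 5) − 1303| < ε.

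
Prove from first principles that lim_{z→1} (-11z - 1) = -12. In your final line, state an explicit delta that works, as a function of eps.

delta = eps/11

Suppose eps > 0. We need delta > 0 so that 0 < |z − 1| < delta implies |(-11z - 1) + 12| < eps.
|(-11z - 1) + 12| = |-11z + 11| = 11|z − 1|.
So 11|z − 1| < eps exactly when |z − 1| < eps/11.
Take delta = eps/11. If 0 < |z − 1| < delta then |(-11z - 1) + 12| = 11|z − 1| < 11·(eps/11) = eps.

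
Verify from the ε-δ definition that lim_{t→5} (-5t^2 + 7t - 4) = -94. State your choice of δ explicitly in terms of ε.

Let ε > 0 be given. We want δ > 0 such that 0 < |t − 5| < δ implies |(-5t^2 + 7t - 4) + 94| < ε.
(-5t^2 + 7t - 4) + 94 = -5t^2 + 7t + 90 = (t − 5)(-5t - 18).
So |(-5t^2 + 7t - 4) + 94| = |t − 5|·|-5t - 18|.
Assume first that |t − 5| < 2, so |t| < 7. Then |-5t - 18| ≤ 5·7 + 18 = 53.
Hence |(-5t^2 + 7t - 4) + 94| ≤ 53|t − 5| < ε provided |t − 5| < ε/53.
Take δ = min(2, ε/53). Then 0 < |t − 5| < δ gives both |t − 5| < 2 and |t − 5| < ε/53, so |(-5t^2 + 7t - 4) + 94| < ε.

δ = min(2, ε/53)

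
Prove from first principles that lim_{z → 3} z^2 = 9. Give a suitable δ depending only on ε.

δ = min(2, ε/8)

Let ε > 0 be given. We seek δ > 0 with 0 < |z − 3| < δ ⇒ |z^2 − 9| < ε.
Factor: z^2 − 9 = (z − 3)(z + 3), so |z^2 − 9| = |z − 3|·|z + 3|.
Impose δ ≤ 2 so that |z| < 5; then |z + 3| ≤ 8.
Hence |z^2 − 9| ≤ 8|z − 3|, which is < ε once |z − 3| < ε/8.
Take δ = min(2, ε/8). If 0 < |z − 3| < δ then both bounds hold and |z^2 − 9| ≤ 8|z − 3| < 8·(ε/8) = ε.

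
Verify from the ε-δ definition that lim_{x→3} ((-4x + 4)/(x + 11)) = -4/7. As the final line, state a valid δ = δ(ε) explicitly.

Let ε > 0 be given. We want δ > 0 with 0 < |x − 3| < δ ⇒ |(-4x + 4)/(x + 11) + 4/7| < ε.
Combining over a common denominator, (-4x + 4)/(x + 11) + 4/7 = [(-4x + 4)·14 − (-8)·(x + 11)] / [14·(x + 11)] = -48(x − 3) / (14(x + 11)).
So |(-4x + 4)/(x + 11) + 4/7| = 48|x − 3| / (14·|x + 11|).
Restrict δ ≤ 7. Then |x − 3| < 7 gives |x + 11| = |(x − 3) + 14| ≥ 14 − 7 = 7.
Hence |(-4x + 4)/(x + 11) + 4/7| < 48|x − 3|/(14·7) = (24/49)|x − 3|, which is < ε once |x − 3| < (49/24)ε.
Take δ = min(7, (49/24)ε). Then 0 < |x − 3| < δ forces both bounds, so |(-4x + 4)/(x + 11) + 4/7| < ε.

δ = min(7, (49/24)ε)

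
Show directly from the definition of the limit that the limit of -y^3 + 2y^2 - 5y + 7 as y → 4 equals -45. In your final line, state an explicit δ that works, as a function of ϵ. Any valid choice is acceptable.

Suppose ϵ > 0. We want δ > 0 such that 0 < |y − 4| < δ implies |(-y^3 + 2y^2 - 5y + 7) + 45| < ϵ.
(-y^3 + 2y^2 - 5y + 7) + 45 = -y^3 + 2y^2 - 5y + 52 = (y − 4)(-y^2 - 2y - 13).
So |(-y^3 + 2y^2 - 5y + 7) + 45| = |y − 4|·|-y^2 - 2y - 13|.
Assume first that |y − 4| < 1, so |y| < 5. Then |-y^2 - 2y - 13| ≤ 5^2 + 2·5 + 13 = 48.
Hence |(-y^3 + 2y^2 - 5y + 7) + 45| ≤ 48|y − 4| < ϵ provided |y − 4| < ϵ/48.
Take δ = min(1, ϵ/48). Then 0 < |y − 4| < δ gives both |y − 4| < 1 and |y − 4| < ϵ/48, so |(-y^3 + 2y^2 - 5y + 7) + 45| < ϵ.

δ = min(1, ϵ/48)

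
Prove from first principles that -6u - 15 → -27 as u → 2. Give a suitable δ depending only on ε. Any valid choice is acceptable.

Let ε > 0 be given. We need δ > 0 so that 0 < |u − 2| < δ implies |(-6u - 15) + 27| < ε.
|(-6u - 15) + 27| = |-6u + 12| = 6|u − 2|.
So 6|u − 2| < ε exactly when |u − 2| < ε/6.
Choosing δ = ε/6 gives |(-6u - 15) + 27| = 6|u − 2| < ε whenever |u − 2| < δ.

δ = ε/6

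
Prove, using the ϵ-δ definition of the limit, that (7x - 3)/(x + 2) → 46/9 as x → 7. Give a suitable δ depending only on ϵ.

Let ϵ > 0. We want δ > 0 with 0 < |x − 7| < δ ⇒ |(7x - 3)/(x + 2) − (46/9)| < ϵ.
Combining over a common denominator, (7x - 3)/(x + 2) − (46/9) = [(7x - 3)·9 − 46·(x + 2)] / [9·(x + 2)] = 17(x − 7) / (9(x + 2)).
So |(7x - 3)/(x + 2) − (46/9)| = 17|x − 7| / (9·|x + 2|).
Require δ ≤ 9/2, so |x + 2| ≥ |9| − |x − 7| > 9 − 9/2 = 9/2.
Hence |(7x - 3)/(x + 2) − (46/9)| < 17|x − 7|/(9·(9/2)) = (34/81)|x − 7|, which is < ϵ once |x − 7| < (81/34)ϵ.
Take δ = min(9/2, (81/34)ϵ). Then 0 < |x − 7| < δ forces both bounds, so |(7x - 3)/(x + 2) − (46/9)| < ϵ.

δ = min(9/2, (81/34)ϵ)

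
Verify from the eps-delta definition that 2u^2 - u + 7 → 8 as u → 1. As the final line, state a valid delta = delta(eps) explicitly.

delta = min(2, eps/7)

Let eps > 0. We want delta > 0 such that 0 < |u − 1| < delta implies |(2u^2 - u + 7) − 8| < eps.
(2u^2 - u + 7) − 8 = 2u^2 - u - 1 = (u − 1)(2u + 1).
So |(2u^2 - u + 7) − 8| = |u − 1|·|2u + 1|.
Require delta ≤ 2. Then |u − 1| < 2 gives |u| < 3, and by the triangle inequality |2u + 1| ≤ 2·3 + 1 = 7.
Hence |(2u^2 - u + 7) − 8| ≤ 7|u − 1| < eps provided |u − 1| < eps/7.
Choosing delta = min(2, eps/7) ensures both conditions, hence |(2u^2 - u + 7) − 8| < eps.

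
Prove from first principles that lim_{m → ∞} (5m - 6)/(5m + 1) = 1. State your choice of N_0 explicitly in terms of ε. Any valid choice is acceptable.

N_0 = (7/5)/ε

Let ε > 0. For m ≥ 1, |(5m - 6)/(5m + 1) − 1| = |-35|/(5(5m + 1)) = 35/(5(5m + 1)).
Since 5m + 1 ≥ 5m for m ≥ 1, this is ≤ 35/(5·5m) = (7/5)/m.
So |(5m - 6)/(5m + 1) − 1| < ε whenever m > (7/5)/ε.
Take N_0 = (7/5)/ε. If m > N_0 then |(5m - 6)/(5m + 1) − 1| ≤ (7/5)/m < ε.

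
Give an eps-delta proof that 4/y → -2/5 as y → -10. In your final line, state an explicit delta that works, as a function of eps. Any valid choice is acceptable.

Fix eps > 0. We seek delta > 0 such that 0 < |y + 10| < delta implies |4/y + 2/5| < eps.
|4/y + 2/5| = 4·|-10 − y|/(10·|y|) = 4|y + 10|/(10|y|).
Require delta ≤ 5 so that |y| > 10 − 5 = 5, hence 10|y| > 50.
Then |4/y + 2/5| < 4|y + 10|/50, which is < eps when |y + 10| < (25/2)eps.
Take delta = min(5, (25/2)eps). Then 0 < |y + 10| < delta gives both |y + 10| < 5 and |y + 10| < (25/2)eps, so |4/y + 2/5| < eps.

delta = min(5, (25/2)eps)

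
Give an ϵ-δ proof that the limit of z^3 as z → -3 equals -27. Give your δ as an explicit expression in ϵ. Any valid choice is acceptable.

δ = min(2, ϵ/49)

Suppose ϵ > 0. We seek δ > 0 with 0 < |z + 3| < δ ⇒ |z^3 + 27| < ϵ.
Factor: z^3 + 27 = (z + 3)(z^2 - 3z + 9), so |z^3 + 27| = |z + 3|·|z^2 - 3z + 9|.
Restrict δ ≤ 2. Then |z + 3| < 2 gives |z| < 5, so by the triangle inequality |z^2 - 3z + 9| ≤ 5^2 + 3·5 + 9 = 49.
Hence |z^3 + 27| ≤ 49|z + 3|, which is < ϵ once |z + 3| < ϵ/49.
Take δ = min(2, ϵ/49). If 0 < |z + 3| < δ then both bounds hold and |z^3 + 27| ≤ 49|z + 3| < 49·(ϵ/49) = ϵ.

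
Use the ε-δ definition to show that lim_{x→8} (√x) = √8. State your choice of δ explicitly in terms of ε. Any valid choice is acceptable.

δ = min(8, √8·ε)

Let ε > 0. We want δ > 0 such that 0 < |x − 8| < δ implies |√x − √8| < ε.
Multiplying by the conjugate, |√x − √8| = |x − 8|/(√x + √8).
Restrict δ ≤ 8 so that |x − 8| < 8 forces x > 0, and then √x + √8 > √8.
Hence |√x − √8| < |x − 8|/√8, which is < ε once |x − 8| < √8·ε.
Take δ = min(8, √8·ε). If 0 < |x − 8| < δ then x > 0 and |√x − √8| < |x − 8|/√8 < ε.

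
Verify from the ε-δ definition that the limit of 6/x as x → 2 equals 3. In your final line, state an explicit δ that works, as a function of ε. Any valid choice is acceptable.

Let ε > 0 be given. We seek δ > 0 such that 0 < |x − 2| < δ implies |6/x − 3| < ε.
|6/x − 3| = 6·|2 − x|/(2·|x|) = 6|x − 2|/(2|x|).
Require δ ≤ 1 so that |x| > 2 − 1 = 1, hence 2|x| > 2.
Then |6/x − 3| < 6|x − 2|/2, which is < ε when |x − 2| < (1/3)ε.
Take δ = min(1, (1/3)ε). Then 0 < |x − 2| < δ gives both |x − 2| < 1 and |x − 2| < (1/3)ε, so |6/x − 3| < ε.

δ = min(1, (1/3)ε)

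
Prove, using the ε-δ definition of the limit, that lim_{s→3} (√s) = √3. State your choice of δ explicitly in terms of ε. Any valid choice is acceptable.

δ = min(3, √3·ε)

Suppose ε > 0. We want δ > 0 such that 0 < |s − 3| < δ implies |√s − √3| < ε.
Multiplying by the conjugate, |√s − √3| = |s − 3|/(√s + √3).
Restrict δ ≤ 3 so that |s − 3| < 3 forces s > 0, and then √s + √3 > √3.
Hence |√s − √3| < |s − 3|/√3, which is < ε once |s − 3| < √3·ε.
Take δ = min(3, √3·ε). If 0 < |s − 3| < δ then s > 0 and |√s − √3| < |s − 3|/√3 < ε.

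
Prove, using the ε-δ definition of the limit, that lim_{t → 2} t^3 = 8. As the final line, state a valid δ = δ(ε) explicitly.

Let ε > 0 be given. We seek δ > 0 with 0 < |t − 2| < δ ⇒ |t^3 − 8| < ε.
Factor: t^3 − 8 = (t − 2)(t^2 + 2t + 4), so |t^3 − 8| = |t − 2|·|t^2 + 2t + 4|.
Impose δ ≤ 2 so that |t| < 4; then |t^2 + 2t + 4| ≤ 28.
Hence |t^3 − 8| ≤ 28|t − 2|, which is < ε once |t − 2| < ε/28.
Take δ = min(2, ε/28). If 0 < |t − 2| < δ then both bounds hold and |t^3 − 8| ≤ 28|t − 2| < 28·(ε/28) = ε.

δ = min(2, ε/28)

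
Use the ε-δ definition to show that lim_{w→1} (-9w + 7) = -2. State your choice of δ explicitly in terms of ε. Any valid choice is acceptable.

δ = ε/9

Let ε > 0 be given. We need δ > 0 so that 0 < |w − 1| < δ implies |(-9w + 7) + 2| < ε.
Since (-9w + 7) + 2 = -9(w − 1), we have |(-9w + 7) + 2| = 9|w − 1|.
Thus it suffices that |w − 1| < ε/9.
Choosing δ = ε/9 gives |(-9w + 7) + 2| = 9|w − 1| < ε whenever |w − 1| < δ.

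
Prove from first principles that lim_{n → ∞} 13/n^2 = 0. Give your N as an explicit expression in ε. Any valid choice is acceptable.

N = (13/ε)^{1/2}

Let ε > 0. For n ≥ 1, |13/n^2 − 0| = 13/n^2.
13/n^2 < ε ⇔ n^2 > 13/ε ⇔ n > (13/ε)^{1/2}.
Take N = (13/ε)^{1/2}. Then n > N implies 13/n^2 < ε.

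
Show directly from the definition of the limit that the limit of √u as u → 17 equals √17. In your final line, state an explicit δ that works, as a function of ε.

Suppose ε > 0. We want δ > 0 such that 0 < |u − 17| < δ implies |√u − √17| < ε.
Rationalise: √u − √17 = (u − 17)/(√u + √17), so |√u − √17| = |u − 17|/(√u + √17).
Restrict δ ≤ 17 so that |u − 17| < 17 forces u > 0, and then √u + √17 > √17.
Hence |√u − √17| < |u − 17|/√17, which is < ε once |u − 17| < √17·ε.
Take δ = min(17, √17·ε). If 0 < |u − 17| < δ then u > 0 and |√u − √17| < |u − 17|/√17 < ε.

δ = min(17, √17·ε)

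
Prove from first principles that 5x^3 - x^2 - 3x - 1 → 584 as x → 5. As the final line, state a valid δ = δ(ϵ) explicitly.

Suppose ϵ > 0. We want δ > 0 such that 0 < |x − 5| < δ implies |(5x^3 - x^2 - 3x - 1) − 584| < ϵ.
(5x^3 - x^2 - 3x - 1) − 584 = 5x^3 - x^2 - 3x - 585 = (x − 5)(5x^2 + 24x + 117).
So |(5x^3 - x^2 - 3x - 1) − 584| = |x − 5|·|5x^2 + 24x + 117|.
Assume first that |x − 5| < 2, so |x| < 7. Then |5x^2 + 24x + 117| ≤ 5·7^2 + 24·7 + 117 = 530.
Hence |(5x^3 - x^2 - 3x - 1) − 584| ≤ 530|x − 5| < ϵ provided |x − 5| < ϵ/530.
Choosing δ = min(2, ϵ/530) ensures both conditions, hence |(5x^3 - x^2 - 3x - 1) − 584| < ϵ.

δ = min(2, ϵ/530)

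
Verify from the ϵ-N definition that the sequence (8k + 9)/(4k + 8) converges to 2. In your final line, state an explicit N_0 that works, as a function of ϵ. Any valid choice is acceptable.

N_0 = (7/4)/ϵ

Fix ϵ > 0. For k ≥ 1, |(8k + 9)/(4k + 8) − 2| = |-28|/(4(4k + 8)) = 28/(4(4k + 8)).
Since 4k + 8 ≥ 4k for k ≥ 1, this is ≤ 28/(4·4k) = (7/4)/k.
So |(8k + 9)/(4k + 8) − 2| < ϵ whenever k > (7/4)/ϵ.
Take N_0 = (7/4)/ϵ. If k > N_0 then |(8k + 9)/(4k + 8) − 2| ≤ (7/4)/k < ϵ.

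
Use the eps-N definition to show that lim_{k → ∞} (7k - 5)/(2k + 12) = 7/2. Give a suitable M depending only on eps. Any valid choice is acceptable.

Suppose eps > 0. For k ≥ 1, |(7k - 5)/(2k + 12) − (7/2)| = |-94|/(2(2k + 12)) = 94/(2(2k + 12)).
Since 2k + 12 ≥ 2k for k ≥ 1, this is ≤ 94/(2·2k) = (47/2)/k.
So |(7k - 5)/(2k + 12) − (7/2)| < eps whenever k > (47/2)/eps.
Take M = (47/2)/eps. If k > M then |(7k - 5)/(2k + 12) − (7/2)| ≤ (47/2)/k < eps.

M = (47/2)/eps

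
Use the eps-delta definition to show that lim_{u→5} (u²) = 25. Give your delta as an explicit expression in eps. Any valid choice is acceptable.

delta = min(1, eps/11)

Fix eps > 0. We seek delta > 0 with 0 < |u − 5| < delta ⇒ |u² − 25| < eps.
Factor: u² − 25 = (u − 5)(u + 5), so |u² − 25| = |u − 5|·|u + 5|.
Restrict delta ≤ 1. Then |u − 5| < 1 gives |u| < 6, so by the triangle inequality |u + 5| ≤ 6 + 5 = 11.
Hence |u² − 25| ≤ 11|u − 5|, which is < eps once |u − 5| < eps/11.
Take delta = min(1, eps/11). If 0 < |u − 5| < delta then both bounds hold and |u² − 25| ≤ 11|u − 5| < 11·(eps/11) = eps.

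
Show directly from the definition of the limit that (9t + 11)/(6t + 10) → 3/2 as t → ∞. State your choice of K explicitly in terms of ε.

K = (2/3)/ε

Let ε > 0 be given. We seek K > 0 such that t > K implies |(9t + 11)/(6t + 10) − (3/2)| < ε.
(9t + 11)/(6t + 10) − (3/2) = (6(9t + 11) − 9(6t + 10)) / (6(6t + 10)) = -24/(6(6t + 10)).
For t > 0 we have 6t + 10 > 6t, so |(9t + 11)/(6t + 10) − (3/2)| = 24/(6(6t + 10)) < 24/(6·6t) = (2/3)/t.
Thus |(9t + 11)/(6t + 10) − (3/2)| < ε whenever t > (2/3)/ε.
Take K = (2/3)/ε. If t > K then |(9t + 11)/(6t + 10) − (3/2)| < (2/3)/t < ε.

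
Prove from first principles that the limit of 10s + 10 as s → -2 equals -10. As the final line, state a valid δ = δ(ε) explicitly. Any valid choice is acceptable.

δ = ε/10

Let ε > 0. We need δ > 0 so that 0 < |s + 2| < δ implies |(10s + 10) + 10| < ε.
Since (10s + 10) + 10 = 10(s + 2), we have |(10s + 10) + 10| = 10|s + 2|.
Thus it suffices that |s + 2| < ε/10.
Choosing δ = ε/10 gives |(10s + 10) + 10| = 10|s + 2| < ε whenever |s + 2| < δ.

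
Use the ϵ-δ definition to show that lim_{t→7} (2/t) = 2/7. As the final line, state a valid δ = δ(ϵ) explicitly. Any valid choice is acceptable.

δ = min(7/2, (49/4)ϵ)

Suppose ϵ > 0. We seek δ > 0 such that 0 < |t − 7| < δ implies |2/t − (2/7)| < ϵ.
|2/t − (2/7)| = 2·|7 − t|/(7·|t|) = 2|t − 7|/(7|t|).
Restrict δ ≤ 7/2. Then |t − 7| < 7/2 gives |t| > 7/2, so 7|t| > 49/2.
Then |2/t − (2/7)| < 2|t − 7|/(49/2), which is < ϵ when |t − 7| < (49/4)ϵ.
Take δ = min(7/2, (49/4)ϵ). Then 0 < |t − 7| < δ gives both |t − 7| < 7/2 and |t − 7| < (49/4)ϵ, so |2/t − (2/7)| < ϵ.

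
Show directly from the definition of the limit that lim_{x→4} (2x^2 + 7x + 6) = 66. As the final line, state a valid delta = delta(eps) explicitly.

delta = min(1, eps/25)

Fix eps > 0. We want delta > 0 such that 0 < |x − 4| < delta implies |(2x^2 + 7x + 6) − 66| < eps.
(2x^2 + 7x + 6) − 66 = 2x^2 + 7x - 60 = (x − 4)(2x + 15).
So |(2x^2 + 7x + 6) − 66| = |x − 4|·|2x + 15|.
Assume first that |x − 4| < 1, so |x| < 5. Then |2x + 15| ≤ 2·5 + 15 = 25.
Hence |(2x^2 + 7x + 6) − 66| ≤ 25|x − 4| < eps provided |x − 4| < eps/25.
Choosing delta = min(1, eps/25) ensures both conditions, hence |(2x^2 + 7x + 6) − 66| < eps.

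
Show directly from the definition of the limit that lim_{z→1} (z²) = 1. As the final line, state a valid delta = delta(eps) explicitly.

delta = min(1, eps/3)

Let eps > 0. We seek delta > 0 with 0 < |z − 1| < delta ⇒ |z² − 1| < eps.
Factor: z² − 1 = (z − 1)(z + 1), so |z² − 1| = |z − 1|·|z + 1|.
Impose delta ≤ 1 so that |z| < 2; then |z + 1| ≤ 3.
Hence |z² − 1| ≤ 3|z − 1|, which is < eps once |z − 1| < eps/3.
Take delta = min(1, eps/3). If 0 < |z − 1| < delta then both bounds hold and |z² − 1| ≤ 3|z − 1| < 3·(eps/3) = eps.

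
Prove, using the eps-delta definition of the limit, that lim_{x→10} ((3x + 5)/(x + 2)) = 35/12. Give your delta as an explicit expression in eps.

Let eps > 0 be given. We want delta > 0 with 0 < |x − 10| < delta ⇒ |(3x + 5)/(x + 2) − (35/12)| < eps.
Combining over a common denominator, (3x + 5)/(x + 2) − (35/12) = [(3x + 5)·12 − 35·(x + 2)] / [12·(x + 2)] = 1(x − 10) / (12(x + 2)).
So |(3x + 5)/(x + 2) − (35/12)| = |x − 10| / (12·|x + 2|).
Restrict delta ≤ 6. Then |x − 10| < 6 gives |x + 2| = |(x − 10) + 12| ≥ 12 − 6 = 6.
Hence |(3x + 5)/(x + 2) − (35/12)| < |x − 10|/(12·6) = (1/72)|x − 10|, which is < eps once |x − 10| < 72eps.
Take delta = min(6, 72eps). Then 0 < |x − 10| < delta forces both bounds, so |(3x + 5)/(x + 2) − (35/12)| < eps.

delta = min(6, 72eps)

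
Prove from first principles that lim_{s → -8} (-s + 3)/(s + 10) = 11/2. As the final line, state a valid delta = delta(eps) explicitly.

Let eps > 0. We want delta > 0 with 0 < |s + 8| < delta ⇒ |(-s + 3)/(s + 10) − (11/2)| < eps.
Combining over a common denominator, (-s + 3)/(s + 10) − (11/2) = [(-s + 3)·2 − 11·(s + 10)] / [2·(s + 10)] = -13(s + 8) / (2(s + 10)).
So |(-s + 3)/(s + 10) − (11/2)| = 13|s + 8| / (2·|s + 10|).
Require delta ≤ 1, so |s + 10| ≥ |2| − |s + 8| > 2 − 1 = 1.
Hence |(-s + 3)/(s + 10) − (11/2)| < 13|s + 8|/(2·1) = (13/2)|s + 8|, which is < eps once |s + 8| < (2/13)eps.
Take delta = min(1, (2/13)eps). Then 0 < |s + 8| < delta forces both bounds, so |(-s + 3)/(s + 10) − (11/2)| < eps.

delta = min(1, (2/13)eps)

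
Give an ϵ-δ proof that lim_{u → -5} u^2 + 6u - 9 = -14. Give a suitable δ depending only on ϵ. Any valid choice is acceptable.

δ = min(1, ϵ/7)

Fix ϵ > 0. We want δ > 0 such that 0 < |u + 5| < δ implies |(u^2 + 6u - 9) + 14| < ϵ.
(u^2 + 6u - 9) + 14 = u^2 + 6u + 5 = (u + 5)(u + 1).
So |(u^2 + 6u - 9) + 14| = |u + 5|·|u + 1|.
Require δ ≤ 1. Then |u + 5| < 1 gives |u| < 6, and by the triangle inequality |u + 1| ≤ 6 + 1 = 7.
Hence |(u^2 + 6u - 9) + 14| ≤ 7|u + 5| < ϵ provided |u + 5| < ϵ/7.
Take δ = min(1, ϵ/7). Then 0 < |u + 5| < δ gives both |u + 5| < 1 and |u + 5| < ϵ/7, so |(u^2 + 6u - 9) + 14| < ϵ.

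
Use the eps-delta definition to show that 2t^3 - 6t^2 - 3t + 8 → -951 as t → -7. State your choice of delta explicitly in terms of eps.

Suppose eps > 0. We want delta > 0 such that 0 < |t + 7| < delta implies |(2t^3 - 6t^2 - 3t + 8) + 951| < eps.
(2t^3 - 6t^2 - 3t + 8) + 951 = 2t^3 - 6t^2 - 3t + 959 = (t + 7)(2t^2 - 20t + 137).
So |(2t^3 - 6t^2 - 3t + 8) + 951| = |t + 7|·|2t^2 - 20t + 137|.
Assume first that |t + 7| < 1, so |t| < 8. Then |2t^2 - 20t + 137| ≤ 2·8^2 + 20·8 + 137 = 425.
Hence |(2t^3 - 6t^2 - 3t + 8) + 951| ≤ 425|t + 7| < eps provided |t + 7| < eps/425.
Choosing delta = min(1, eps/425) ensures both conditions, hence |(2t^3 - 6t^2 - 3t + 8) + 951| < eps.

delta = min(1, eps/425)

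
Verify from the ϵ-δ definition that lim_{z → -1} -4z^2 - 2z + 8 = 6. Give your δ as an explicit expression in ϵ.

δ = min(1, ϵ/10)

Let ϵ > 0. We want δ > 0 such that 0 < |z + 1| < δ implies |(-4z^2 - 2z + 8) − 6| < ϵ.
(-4z^2 - 2z + 8) − 6 = -4z^2 - 2z + 2 = (z + 1)(-4z + 2).
So |(-4z^2 - 2z + 8) − 6| = |z + 1|·|-4z + 2|.
Assume first that |z + 1| < 1, so |z| < 2. Then |-4z + 2| ≤ 4·2 + 2 = 10.
Hence |(-4z^2 - 2z + 8) − 6| ≤ 10|z + 1| < ϵ provided |z + 1| < ϵ/10.
Choosing δ = min(1, ϵ/10) ensures both conditions, hence |(-4z^2 - 2z + 8) − 6| < ϵ.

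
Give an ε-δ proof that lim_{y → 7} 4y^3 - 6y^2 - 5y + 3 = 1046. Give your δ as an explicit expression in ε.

Let ε > 0. We want δ > 0 such that 0 < |y − 7| < δ implies |(4y^3 - 6y^2 - 5y + 3) − 1046| < ε.
(4y^3 - 6y^2 - 5y + 3) − 1046 = 4y^3 - 6y^2 - 5y - 1043 = (y − 7)(4y^2 + 22y + 149).
So |(4y^3 - 6y^2 - 5y + 3) − 1046| = |y − 7|·|4y^2 + 22y + 149|.
Assume first that |y − 7| < 1, so |y| < 8. Then |4y^2 + 22y + 149| ≤ 4·8^2 + 22·8 + 149 = 581.
Hence |(4y^3 - 6y^2 - 5y + 3) − 1046| ≤ 581|y − 7| < ε provided |y − 7| < ε/581.
Take δ = min(1, ε/581). Then 0 < |y − 7| < δ gives both |y − 7| < 1 and |y − 7| < ε/581, so |(4y^3 - 6y^2 - 5y + 3) − 1046| < ε.

δ = min(1, ε/581)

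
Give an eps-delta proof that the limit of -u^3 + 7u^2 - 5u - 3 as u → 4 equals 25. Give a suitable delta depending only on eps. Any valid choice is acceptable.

delta = min(1, eps/47)

Fix eps > 0. We want delta > 0 such that 0 < |u − 4| < delta implies |(-u^3 + 7u^2 - 5u - 3) − 25| < eps.
(-u^3 + 7u^2 - 5u - 3) − 25 = -u^3 + 7u^2 - 5u - 28 = (u − 4)(-u^2 + 3u + 7).
So |(-u^3 + 7u^2 - 5u - 3) − 25| = |u − 4|·|-u^2 + 3u + 7|.
Assume first that |u − 4| < 1, so |u| < 5. Then |-u^2 + 3u + 7| ≤ 5^2 + 3·5 + 7 = 47.
Hence |(-u^3 + 7u^2 - 5u - 3) − 25| ≤ 47|u − 4| < eps provided |u − 4| < eps/47.
Choosing delta = min(1, eps/47) ensures both conditions, hence |(-u^3 + 7u^2 - 5u - 3) − 25| < eps.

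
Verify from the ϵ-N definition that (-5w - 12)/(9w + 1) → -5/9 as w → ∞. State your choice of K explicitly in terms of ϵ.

K = (103/81)/ϵ

Suppose ϵ > 0. We seek K > 0 such that w > K implies |(-5w - 12)/(9w + 1) + 5/9| < ϵ.
(-5w - 12)/(9w + 1) + 5/9 = (9(-5w - 12) − (-5)(9w + 1)) / (9(9w + 1)) = -103/(9(9w + 1)).
For w > 0 we have 9w + 1 > 9w, so |(-5w - 12)/(9w + 1) + 5/9| = 103/(9(9w + 1)) < 103/(9·9w) = (103/81)/w.
Thus |(-5w - 12)/(9w + 1) + 5/9| < ϵ whenever w > (103/81)/ϵ.
Take K = (103/81)/ϵ. If w > K then |(-5w - 12)/(9w + 1) + 5/9| < (103/81)/w < ϵ.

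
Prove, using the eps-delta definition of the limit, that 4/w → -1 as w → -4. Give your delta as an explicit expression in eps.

Let eps > 0 be given. We seek delta > 0 such that 0 < |w + 4| < delta implies |4/w + 1| < eps.
|4/w + 1| = 4·|-4 − w|/(4·|w|) = 4|w + 4|/(4|w|).
Restrict delta ≤ 2. Then |w + 4| < 2 gives |w| > 2, so 4|w| > 8.
Then |4/w + 1| < 4|w + 4|/8, which is < eps when |w + 4| < 2eps.
Take delta = min(2, 2eps). Then 0 < |w + 4| < delta gives both |w + 4| < 2 and |w + 4| < 2eps, so |4/w + 1| < eps.

delta = min(2, 2eps)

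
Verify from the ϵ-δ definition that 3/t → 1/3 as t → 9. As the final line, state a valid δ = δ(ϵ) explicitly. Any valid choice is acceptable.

Let ϵ > 0 be given. We seek δ > 0 such that 0 < |t − 9| < δ implies |3/t − (1/3)| < ϵ.
|3/t − (1/3)| = 3·|9 − t|/(9·|t|) = 3|t − 9|/(9|t|).
Require δ ≤ 9/2 so that |t| > 9 − 9/2 = 9/2, hence 9|t| > 81/2.
Then |3/t − (1/3)| < 3|t − 9|/(81/2), which is < ϵ when |t − 9| < (27/2)ϵ.
Take δ = min(9/2, (27/2)ϵ). Then 0 < |t − 9| < δ gives both |t − 9| < 9/2 and |t − 9| < (27/2)ϵ, so |3/t − (1/3)| < ϵ.

δ = min(9/2, (27/2)ϵ)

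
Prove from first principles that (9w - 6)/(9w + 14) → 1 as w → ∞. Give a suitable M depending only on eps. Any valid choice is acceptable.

Fix eps > 0. We seek M > 0 such that w > M implies |(9w - 6)/(9w + 14) − 1| < eps.
(9w - 6)/(9w + 14) − 1 = (9(9w - 6) − 9(9w + 14)) / (9(9w + 14)) = -180/(9(9w + 14)).
For w > 0 we have 9w + 14 > 9w, so |(9w - 6)/(9w + 14) − 1| = 180/(9(9w + 14)) < 180/(9·9w) = (20/9)/w.
Thus |(9w - 6)/(9w + 14) − 1| < eps whenever w > (20/9)/eps.
Take M = (20/9)/eps. If w > M then |(9w - 6)/(9w + 14) − 1| < (20/9)/w < eps.

M = (20/9)/eps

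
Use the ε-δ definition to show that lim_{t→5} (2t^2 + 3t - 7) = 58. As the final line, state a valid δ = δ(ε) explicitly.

Let ε > 0 be given. We want δ > 0 such that 0 < |t − 5| < δ implies |(2t^2 + 3t - 7) − 58| < ε.
(2t^2 + 3t - 7) − 58 = 2t^2 + 3t - 65 = (t − 5)(2t + 13).
So |(2t^2 + 3t - 7) − 58| = |t − 5|·|2t + 13|.
Require δ ≤ 2. Then |t − 5| < 2 gives |t| < 7, and by the triangle inequality |2t + 13| ≤ 2·7 + 13 = 27.
Hence |(2t^2 + 3t - 7) − 58| ≤ 27|t − 5| < ε provided |t − 5| < ε/27.
Choosing δ = min(2, ε/27) ensures both conditions, hence |(2t^2 + 3t - 7) − 58| < ε.

δ = min(2, ε/27)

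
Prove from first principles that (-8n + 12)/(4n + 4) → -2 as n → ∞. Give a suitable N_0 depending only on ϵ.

Let ϵ > 0. For n ≥ 1, |(-8n + 12)/(4n + 4) + 2| = |80|/(4(4n + 4)) = 80/(4(4n + 4)).
Since 4n + 4 ≥ 4n for n ≥ 1, this is ≤ 80/(4·4n) = 5/n.
So |(-8n + 12)/(4n + 4) + 2| < ϵ whenever n > 5/ϵ.
Take N_0 = 5/ϵ. If n > N_0 then |(-8n + 12)/(4n + 4) + 2| ≤ 5/n < ϵ.

N_0 = 5/ϵ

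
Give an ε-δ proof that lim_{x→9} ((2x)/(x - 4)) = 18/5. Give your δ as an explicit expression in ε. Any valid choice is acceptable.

δ = min(5/2, (25/16)ε)

Let ε > 0. We want δ > 0 with 0 < |x − 9| < δ ⇒ |(2x)/(x - 4) − (18/5)| < ε.
Combining over a common denominator, (2x)/(x - 4) − (18/5) = [(2x)·5 − 18·(x - 4)] / [5·(x - 4)] = -8(x − 9) / (5(x - 4)).
So |(2x)/(x - 4) − (18/5)| = 8|x − 9| / (5·|x − 4|).
Restrict δ ≤ 5/2. Then |x − 9| < 5/2 gives |x − 4| = |(x − 9) + 5| ≥ 5 − 5/2 = 5/2.
Hence |(2x)/(x - 4) − (18/5)| < 8|x − 9|/(5·(5/2)) = (16/25)|x − 9|, which is < ε once |x − 9| < (25/16)ε.
Take δ = min(5/2, (25/16)ε). Then 0 < |x − 9| < δ forces both bounds, so |(2x)/(x - 4) − (18/5)| < ε.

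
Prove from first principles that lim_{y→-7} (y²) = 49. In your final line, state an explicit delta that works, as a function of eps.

Suppose eps > 0. We seek delta > 0 with 0 < |y + 7| < delta ⇒ |y² − 49| < eps.
Factor: y² − 49 = (y + 7)(y - 7), so |y² − 49| = |y + 7|·|y - 7|.
Restrict delta ≤ 1. Then |y + 7| < 1 gives |y| < 8, so by the triangle inequality |y - 7| ≤ 8 + 7 = 15.
Hence |y² − 49| ≤ 15|y + 7|, which is < eps once |y + 7| < eps/15.
Take delta = min(1, eps/15). If 0 < |y + 7| < delta then both bounds hold and |y² − 49| ≤ 15|y + 7| < 15·(eps/15) = eps.

delta = min(1, eps/15)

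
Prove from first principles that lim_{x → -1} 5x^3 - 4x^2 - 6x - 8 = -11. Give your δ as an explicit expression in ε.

δ = min(1, ε/41)

Let ε > 0. We want δ > 0 such that 0 < |x + 1| < δ implies |(5x^3 - 4x^2 - 6x - 8) + 11| < ε.
(5x^3 - 4x^2 - 6x - 8) + 11 = 5x^3 - 4x^2 - 6x + 3 = (x + 1)(5x^2 - 9x + 3).
So |(5x^3 - 4x^2 - 6x - 8) + 11| = |x + 1|·|5x^2 - 9x + 3|.
Assume first that |x + 1| < 1, so |x| < 2. Then |5x^2 - 9x + 3| ≤ 5·2^2 + 9·2 + 3 = 41.
Hence |(5x^3 - 4x^2 - 6x - 8) + 11| ≤ 41|x + 1| < ε provided |x + 1| < ε/41.
Choosing δ = min(1, ε/41) ensures both conditions, hence |(5x^3 - 4x^2 - 6x - 8) + 11| < ε.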